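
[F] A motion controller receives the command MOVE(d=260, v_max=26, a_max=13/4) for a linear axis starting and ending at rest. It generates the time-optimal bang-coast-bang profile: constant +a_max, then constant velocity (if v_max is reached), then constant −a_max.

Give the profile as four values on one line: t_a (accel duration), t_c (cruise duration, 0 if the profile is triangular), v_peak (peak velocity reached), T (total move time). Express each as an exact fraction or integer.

vₘ²/aₘ = 26²/(13/4) = 208
260 ≥ 208 → trapezoidal
t_a = 26/(13/4) = 8; v_peak = 26
d_cruise = 260 − 208 = 52; t_c = 52/26 = 2
T = 2·8 + 2 = 18

t_a=8 t_c=2 v_peak=26 T=18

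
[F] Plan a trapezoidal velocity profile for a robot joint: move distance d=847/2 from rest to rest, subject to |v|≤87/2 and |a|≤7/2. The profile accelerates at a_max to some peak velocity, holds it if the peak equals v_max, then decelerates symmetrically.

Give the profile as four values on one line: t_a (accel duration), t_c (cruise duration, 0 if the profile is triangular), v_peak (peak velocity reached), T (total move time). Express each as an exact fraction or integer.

t_a=11 t_c=0 v_peak=77/2 T=22

(v_max)²/a_max = (87/2)²/(7/2) = 7569/14
847/2 < 7569/14 ⇒ no cruise
v_peak = √(847/2·7/2) = √(5929/4) = 77/2
t_a = (77/2)/(7/2) = 11; t_c = 0
T = 2·11 = 22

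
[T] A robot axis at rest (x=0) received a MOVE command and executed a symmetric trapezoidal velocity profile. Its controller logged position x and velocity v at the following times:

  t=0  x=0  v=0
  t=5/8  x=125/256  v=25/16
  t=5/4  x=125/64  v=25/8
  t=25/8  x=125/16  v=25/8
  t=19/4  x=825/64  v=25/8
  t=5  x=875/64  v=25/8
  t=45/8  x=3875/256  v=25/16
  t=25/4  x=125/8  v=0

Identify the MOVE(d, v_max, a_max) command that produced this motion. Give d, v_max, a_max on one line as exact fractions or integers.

d=125/8 v_max=25/8 a_max=5/2

final state: t=25/4, x=125/8, v=0 → d = 125/8
a_max = (25/16−0)/(5/8−0) = 5/2
max v = 25/8 over t∈[5/4,5] → v_max = 25/8
check: 25/8·(5/4+15/4) = 125/8 ✓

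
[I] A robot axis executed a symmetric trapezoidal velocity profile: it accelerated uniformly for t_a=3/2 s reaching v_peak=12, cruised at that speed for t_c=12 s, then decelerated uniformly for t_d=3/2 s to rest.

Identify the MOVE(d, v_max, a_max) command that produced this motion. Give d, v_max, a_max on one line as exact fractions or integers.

d=162 v_max=12 a_max=8

a_max = 12/(3/2) = 8
d_a = ½·12·3/2 = 9; d_c = 12·12 = 144
d = 2·9 + 144 = 162
t_c = 12 > 0 ⇒ limit active, v_max = 12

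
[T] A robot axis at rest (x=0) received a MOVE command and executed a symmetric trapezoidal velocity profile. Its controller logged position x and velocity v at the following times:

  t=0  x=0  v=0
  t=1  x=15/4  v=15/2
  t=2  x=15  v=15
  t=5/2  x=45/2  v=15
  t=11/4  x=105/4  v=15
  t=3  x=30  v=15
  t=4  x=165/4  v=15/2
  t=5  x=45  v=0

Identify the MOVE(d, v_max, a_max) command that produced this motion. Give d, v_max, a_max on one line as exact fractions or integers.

final state: t=5, x=45, v=0 → d = 45
a_max = (15/2−0)/(1−0) = 15/2
max v = 15 over t∈[2,3] → v_max = 15
check: 15·(2+1) = 45 ✓

d=45 v_max=15 a_max=15/2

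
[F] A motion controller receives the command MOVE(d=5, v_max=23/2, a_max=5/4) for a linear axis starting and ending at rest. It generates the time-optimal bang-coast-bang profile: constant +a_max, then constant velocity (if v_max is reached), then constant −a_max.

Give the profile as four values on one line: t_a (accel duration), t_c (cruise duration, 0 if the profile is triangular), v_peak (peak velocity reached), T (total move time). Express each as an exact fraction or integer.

v_max²/a_max = (23/2)²/(5/4) = 529/5
5 < 529/5 ⇒ no cruise
v_peak = √(5·5/4) = √(25/4) = 5/2
t_a = (5/2)/(5/4) = 2; t_c = 0
T = 2·2 = 4

t_a=2 t_c=0 v_peak=5/2 T=4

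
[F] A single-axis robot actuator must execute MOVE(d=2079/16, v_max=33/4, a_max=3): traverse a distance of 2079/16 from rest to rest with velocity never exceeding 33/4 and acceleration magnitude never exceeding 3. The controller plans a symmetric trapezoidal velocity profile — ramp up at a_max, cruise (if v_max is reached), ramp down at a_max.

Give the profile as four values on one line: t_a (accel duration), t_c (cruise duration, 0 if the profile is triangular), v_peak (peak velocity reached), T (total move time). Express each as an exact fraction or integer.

t_a=11/4 t_c=13 v_peak=33/4 T=37/2

v_max²/a_max = (33/4)²/3 = 363/16
2079/16 ≥ 363/16 ⇒ cruise phase
t_a = (33/4)/3 = 11/4; v_peak = 33/4
d_cruise = 2079/16 − 363/16 = 429/4; t_c = (429/4)/(33/4) = 13
T = 2·11/4 + 13 = 37/2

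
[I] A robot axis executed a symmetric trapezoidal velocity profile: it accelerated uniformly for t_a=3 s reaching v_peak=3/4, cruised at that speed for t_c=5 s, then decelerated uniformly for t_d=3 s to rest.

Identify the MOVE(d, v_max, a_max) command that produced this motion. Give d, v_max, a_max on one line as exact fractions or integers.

a_max = (3/4)/3 = 1/4
d_a = ½·3/4·3 = 9/8; d_c = 3/4·5 = 15/4
d = 2·9/8 + 15/4 = 6
t_c = 5 > 0 so v_max = 3/4

d=6 v_max=3/4 a_max=1/4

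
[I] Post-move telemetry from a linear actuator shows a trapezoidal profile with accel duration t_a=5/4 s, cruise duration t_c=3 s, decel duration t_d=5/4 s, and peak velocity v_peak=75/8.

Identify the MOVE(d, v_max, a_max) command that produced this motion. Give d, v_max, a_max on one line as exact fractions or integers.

d=1275/32 v_max=75/8 a_max=15/2

a_max = (75/8)/(5/4) = 15/2
d_a = ½·75/8·5/4 = 375/64; d_c = 75/8·3 = 225/8
d = 2·375/64 + 225/8 = 1275/32
t_c = 3 > 0 so v_max = 75/8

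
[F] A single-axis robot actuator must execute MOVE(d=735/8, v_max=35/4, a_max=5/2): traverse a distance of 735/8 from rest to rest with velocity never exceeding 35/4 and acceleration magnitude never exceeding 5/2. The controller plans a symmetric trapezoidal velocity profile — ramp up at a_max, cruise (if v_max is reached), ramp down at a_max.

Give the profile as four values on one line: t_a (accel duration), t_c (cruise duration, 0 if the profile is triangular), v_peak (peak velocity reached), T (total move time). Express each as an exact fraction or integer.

(v_max)²/a_max = (35/4)²/(5/2) = 245/8
735/8 ≥ 245/8 so v_max reached
t_a = (35/4)/(5/2) = 7/2; v_peak = 35/4
d_cruise = 735/8 − 245/8 = 245/4; t_c = (245/4)/(35/4) = 7
T = 2·7/2 + 7 = 14

t_a=7/2 t_c=7 v_peak=35/4 T=14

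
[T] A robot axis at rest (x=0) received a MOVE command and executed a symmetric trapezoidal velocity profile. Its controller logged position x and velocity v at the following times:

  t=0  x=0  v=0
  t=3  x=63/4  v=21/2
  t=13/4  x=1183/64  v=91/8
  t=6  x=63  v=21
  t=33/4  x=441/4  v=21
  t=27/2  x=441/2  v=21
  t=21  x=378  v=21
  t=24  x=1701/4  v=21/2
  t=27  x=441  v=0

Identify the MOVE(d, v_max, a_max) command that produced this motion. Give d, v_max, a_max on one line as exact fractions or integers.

d=441 v_max=21 a_max=7/2

final state: t=27, x=441, v=0 → d = 441
a_max = (21/2−0)/(3−0) = 7/2
max v = 21 over t∈[6,21] → v_max = 21
check: 21·(6+15) = 441 ✓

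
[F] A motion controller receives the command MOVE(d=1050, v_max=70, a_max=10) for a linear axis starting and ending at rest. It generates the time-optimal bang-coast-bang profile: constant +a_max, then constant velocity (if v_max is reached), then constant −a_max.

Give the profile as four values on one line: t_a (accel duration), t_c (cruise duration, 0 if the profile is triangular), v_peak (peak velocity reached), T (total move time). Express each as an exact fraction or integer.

vₘ²/aₘ = 70²/10 = 490
1050 ≥ 490 → trapezoidal
t_a = 70/10 = 7; v_peak = 70
d_cruise = 1050 − 490 = 560; t_c = 560/70 = 8
T = 2·7 + 8 = 22

t_a=7 t_c=8 v_peak=70 T=22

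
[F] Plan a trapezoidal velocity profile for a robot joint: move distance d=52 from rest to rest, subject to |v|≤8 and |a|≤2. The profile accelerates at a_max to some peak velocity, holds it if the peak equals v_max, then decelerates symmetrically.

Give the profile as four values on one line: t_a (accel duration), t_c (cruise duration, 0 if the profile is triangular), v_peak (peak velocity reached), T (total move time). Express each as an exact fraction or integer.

t_a=4 t_c=5/2 v_peak=8 T=21/2

(v_max)²/a_max = 8²/2 = 32
52 ≥ 32 so v_max reached
t_a = 8/2 = 4; v_peak = 8
d_cruise = 52 − 32 = 20; t_c = 20/8 = 5/2
T = 2·4 + 5/2 = 21/2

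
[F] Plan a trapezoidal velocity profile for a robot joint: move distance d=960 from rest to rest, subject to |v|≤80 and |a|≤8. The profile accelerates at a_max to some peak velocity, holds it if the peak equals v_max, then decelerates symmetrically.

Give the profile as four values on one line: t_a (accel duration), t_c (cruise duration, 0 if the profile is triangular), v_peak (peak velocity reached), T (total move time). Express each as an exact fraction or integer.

t_a=10 t_c=2 v_peak=80 T=22

v_max²/a_max = 80²/8 = 800
960 ≥ 800 so v_max reached
t_a = 80/8 = 10; v_peak = 80
d_cruise = 960 − 800 = 160; t_c = 160/80 = 2
T = 2·10 + 2 = 22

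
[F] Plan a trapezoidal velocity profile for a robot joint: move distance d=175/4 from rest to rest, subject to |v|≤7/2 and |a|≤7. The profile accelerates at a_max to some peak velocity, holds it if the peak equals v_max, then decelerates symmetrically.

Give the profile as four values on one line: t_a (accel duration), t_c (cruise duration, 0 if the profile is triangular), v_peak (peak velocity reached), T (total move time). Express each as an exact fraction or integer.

t_a=1/2 t_c=12 v_peak=7/2 T=13

v_max²/a_max = (7/2)²/7 = 7/4
175/4 ≥ 7/4 ⇒ cruise phase
t_a = (7/2)/7 = 1/2; v_peak = 7/2
d_cruise = 175/4 − 7/4 = 42; t_c = 42/(7/2) = 12
T = 2·1/2 + 12 = 13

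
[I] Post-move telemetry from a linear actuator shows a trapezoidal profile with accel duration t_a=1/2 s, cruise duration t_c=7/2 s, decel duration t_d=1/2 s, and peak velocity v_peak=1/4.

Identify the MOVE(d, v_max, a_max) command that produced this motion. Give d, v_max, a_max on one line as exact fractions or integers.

a_max = (1/4)/(1/2) = 1/2
d_a = ½·1/4·1/2 = 1/16; d_c = 1/4·7/2 = 7/8
d = 2·1/16 + 7/8 = 1
t_c = 7/2 > 0 → v_max = v_peak = 1/4

d=1 v_max=1/4 a_max=1/2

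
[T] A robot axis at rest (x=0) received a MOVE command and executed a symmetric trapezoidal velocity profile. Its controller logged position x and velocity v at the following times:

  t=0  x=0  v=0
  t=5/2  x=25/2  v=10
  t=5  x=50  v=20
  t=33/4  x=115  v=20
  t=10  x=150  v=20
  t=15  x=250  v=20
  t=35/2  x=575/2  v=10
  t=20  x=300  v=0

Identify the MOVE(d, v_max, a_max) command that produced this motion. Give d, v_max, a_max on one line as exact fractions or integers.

final state: t=20, x=300, v=0 → d = 300
a_max = (10−0)/(5/2−0) = 4
max v = 20 over t∈[5,15] → v_max = 20
check: 20·(5+10) = 300 ✓

d=300 v_max=20 a_max=4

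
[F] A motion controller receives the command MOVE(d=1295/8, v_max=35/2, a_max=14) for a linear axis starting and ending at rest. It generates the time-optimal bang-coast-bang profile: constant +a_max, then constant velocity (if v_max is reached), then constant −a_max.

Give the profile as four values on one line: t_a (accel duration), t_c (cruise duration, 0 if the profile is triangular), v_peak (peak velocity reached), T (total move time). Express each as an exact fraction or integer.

t_a=5/4 t_c=8 v_peak=35/2 T=21/2

v_max²/a_max = (35/2)²/14 = 175/8
1295/8 ≥ 175/8 ⇒ cruise phase
t_a = (35/2)/14 = 5/4; v_peak = 35/2
d_cruise = 1295/8 − 175/8 = 140; t_c = 140/(35/2) = 8
T = 2·5/4 + 8 = 21/2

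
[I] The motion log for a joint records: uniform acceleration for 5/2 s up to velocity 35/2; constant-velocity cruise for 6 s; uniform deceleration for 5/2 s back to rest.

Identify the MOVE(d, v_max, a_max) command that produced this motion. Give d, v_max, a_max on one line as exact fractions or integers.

a_max = (35/2)/(5/2) = 7
d_a = ½·35/2·5/2 = 175/8; d_c = 35/2·6 = 105
d = 2·175/8 + 105 = 595/4
t_c = 6 > 0 ⇒ limit active, v_max = 35/2

d=595/4 v_max=35/2 a_max=7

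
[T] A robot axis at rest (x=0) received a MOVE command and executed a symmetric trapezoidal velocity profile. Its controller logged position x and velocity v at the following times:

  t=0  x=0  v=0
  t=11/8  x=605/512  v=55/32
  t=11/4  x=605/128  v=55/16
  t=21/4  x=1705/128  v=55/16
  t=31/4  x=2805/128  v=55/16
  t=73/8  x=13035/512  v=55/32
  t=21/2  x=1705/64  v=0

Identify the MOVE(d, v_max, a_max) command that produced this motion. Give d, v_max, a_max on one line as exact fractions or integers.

final state: t=21/2, x=1705/64, v=0 → d = 1705/64
a_max = (55/32−0)/(11/8−0) = 5/4
max v = 55/16 over t∈[11/4,31/4] → v_max = 55/16
check: 55/16·(11/4+5) = 1705/64 ✓

d=1705/64 v_max=55/16 a_max=5/4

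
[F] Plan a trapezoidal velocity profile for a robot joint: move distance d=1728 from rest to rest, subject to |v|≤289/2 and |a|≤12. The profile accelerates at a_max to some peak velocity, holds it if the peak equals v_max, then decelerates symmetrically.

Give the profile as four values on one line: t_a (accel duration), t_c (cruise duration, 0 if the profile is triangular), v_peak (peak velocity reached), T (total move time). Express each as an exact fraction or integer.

t_a=12 t_c=0 v_peak=144 T=24

v_max²/a_max = (289/2)²/12 = 83521/48
1728 < 83521/48 → triangular
v_peak = √(1728·12) = √20736 = 144
t_a = 144/12 = 12; t_c = 0
T = 2·12 = 24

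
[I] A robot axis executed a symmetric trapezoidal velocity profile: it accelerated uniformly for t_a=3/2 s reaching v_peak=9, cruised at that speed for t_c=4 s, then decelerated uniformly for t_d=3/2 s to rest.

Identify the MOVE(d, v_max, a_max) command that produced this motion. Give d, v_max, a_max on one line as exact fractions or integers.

a_max = 9/(3/2) = 6
d_a = ½·9·3/2 = 27/4; d_c = 9·4 = 36
d = 2·27/4 + 36 = 99/2
t_c = 4 > 0 so v_max = 9

d=99/2 v_max=9 a_max=6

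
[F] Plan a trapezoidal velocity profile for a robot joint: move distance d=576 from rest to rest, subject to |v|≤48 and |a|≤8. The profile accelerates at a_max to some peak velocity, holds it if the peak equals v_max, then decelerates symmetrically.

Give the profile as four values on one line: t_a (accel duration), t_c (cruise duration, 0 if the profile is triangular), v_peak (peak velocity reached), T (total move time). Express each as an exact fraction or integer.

vₘ²/aₘ = 48²/8 = 288
576 ≥ 288 so v_max reached
t_a = 48/8 = 6; v_peak = 48
d_cruise = 576 − 288 = 288; t_c = 288/48 = 6
T = 2·6 + 6 = 18

t_a=6 t_c=6 v_peak=48 T=18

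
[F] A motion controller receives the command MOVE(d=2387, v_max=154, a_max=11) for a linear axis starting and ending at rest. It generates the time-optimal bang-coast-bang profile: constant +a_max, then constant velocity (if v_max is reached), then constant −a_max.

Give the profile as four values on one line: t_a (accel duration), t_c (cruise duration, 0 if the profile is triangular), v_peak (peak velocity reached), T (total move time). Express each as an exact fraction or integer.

v_max²/a_max = 154²/11 = 2156
2387 ≥ 2156 so v_max reached
t_a = 154/11 = 14; v_peak = 154
d_cruise = 2387 − 2156 = 231; t_c = 231/154 = 3/2
T = 2·14 + 3/2 = 59/2

t_a=14 t_c=3/2 v_peak=154 T=59/2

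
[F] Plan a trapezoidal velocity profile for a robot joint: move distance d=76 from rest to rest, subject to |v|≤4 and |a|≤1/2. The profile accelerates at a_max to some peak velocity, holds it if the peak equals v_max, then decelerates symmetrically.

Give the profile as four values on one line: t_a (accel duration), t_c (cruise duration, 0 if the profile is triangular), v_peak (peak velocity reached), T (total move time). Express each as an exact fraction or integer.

t_a=8 t_c=11 v_peak=4 T=27

v_max²/a_max = 4²/(1/2) = 32
76 ≥ 32 so v_max reached
t_a = 4/(1/2) = 8; v_peak = 4
d_cruise = 76 − 32 = 44; t_c = 44/4 = 11
T = 2·8 + 11 = 27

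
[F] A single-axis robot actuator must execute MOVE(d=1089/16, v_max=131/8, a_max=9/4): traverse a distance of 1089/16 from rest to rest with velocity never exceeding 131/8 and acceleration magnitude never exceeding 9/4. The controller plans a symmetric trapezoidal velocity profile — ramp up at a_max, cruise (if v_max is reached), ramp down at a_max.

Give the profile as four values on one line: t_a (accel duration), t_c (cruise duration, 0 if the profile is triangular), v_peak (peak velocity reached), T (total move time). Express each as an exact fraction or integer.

vₘ²/aₘ = (131/8)²/(9/4) = 17161/144
1089/16 < 17161/144 → triangular
v_peak = √(1089/16·9/4) = √(9801/64) = 99/8
t_a = (99/8)/(9/4) = 11/2; t_c = 0
T = 2·11/2 = 11

t_a=11/2 t_c=0 v_peak=99/8 T=11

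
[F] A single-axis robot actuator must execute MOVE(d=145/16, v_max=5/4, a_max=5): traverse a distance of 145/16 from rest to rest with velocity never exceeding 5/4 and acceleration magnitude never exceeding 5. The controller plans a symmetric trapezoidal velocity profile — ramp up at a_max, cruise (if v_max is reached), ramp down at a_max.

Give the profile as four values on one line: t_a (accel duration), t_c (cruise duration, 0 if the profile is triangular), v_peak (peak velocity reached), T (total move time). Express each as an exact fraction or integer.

v_max²/a_max = (5/4)²/5 = 5/16
145/16 ≥ 5/16 so v_max reached
t_a = (5/4)/5 = 1/4; v_peak = 5/4
d_cruise = 145/16 − 5/16 = 35/4; t_c = (35/4)/(5/4) = 7
T = 2·1/4 + 7 = 15/2

t_a=1/4 t_c=7 v_peak=5/4 T=15/2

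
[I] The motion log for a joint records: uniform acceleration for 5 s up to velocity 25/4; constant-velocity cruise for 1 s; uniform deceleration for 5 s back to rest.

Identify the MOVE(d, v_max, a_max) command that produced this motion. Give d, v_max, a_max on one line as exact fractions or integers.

a_max = (25/4)/5 = 5/4
d_a = ½·25/4·5 = 125/8; d_c = 25/4·1 = 25/4
d = 2·125/8 + 25/4 = 75/2
t_c = 1 > 0 so v_max = 25/4

d=75/2 v_max=25/4 a_max=5/4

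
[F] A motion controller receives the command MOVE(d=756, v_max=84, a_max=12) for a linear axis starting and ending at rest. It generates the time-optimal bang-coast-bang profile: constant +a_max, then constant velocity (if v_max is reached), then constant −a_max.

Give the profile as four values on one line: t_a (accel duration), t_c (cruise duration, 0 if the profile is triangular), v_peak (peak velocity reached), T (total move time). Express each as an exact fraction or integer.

vₘ²/aₘ = 84²/12 = 588
756 ≥ 588 → trapezoidal
t_a = 84/12 = 7; v_peak = 84
d_cruise = 756 − 588 = 168; t_c = 168/84 = 2
T = 2·7 + 2 = 16

t_a=7 t_c=2 v_peak=84 T=16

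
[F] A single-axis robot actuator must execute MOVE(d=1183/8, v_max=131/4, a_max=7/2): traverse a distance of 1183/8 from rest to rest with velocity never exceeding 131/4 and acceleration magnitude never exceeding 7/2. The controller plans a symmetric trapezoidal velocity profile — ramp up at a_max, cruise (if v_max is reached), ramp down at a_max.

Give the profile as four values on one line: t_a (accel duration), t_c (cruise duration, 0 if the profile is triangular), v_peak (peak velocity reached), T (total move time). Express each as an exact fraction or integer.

t_a=13/2 t_c=0 v_peak=91/4 T=13

vₘ²/aₘ = (131/4)²/(7/2) = 17161/56
1183/8 < 17161/56 ⇒ no cruise
v_peak = √(1183/8·7/2) = √(8281/16) = 91/4
t_a = (91/4)/(7/2) = 13/2; t_c = 0
T = 2·13/2 = 13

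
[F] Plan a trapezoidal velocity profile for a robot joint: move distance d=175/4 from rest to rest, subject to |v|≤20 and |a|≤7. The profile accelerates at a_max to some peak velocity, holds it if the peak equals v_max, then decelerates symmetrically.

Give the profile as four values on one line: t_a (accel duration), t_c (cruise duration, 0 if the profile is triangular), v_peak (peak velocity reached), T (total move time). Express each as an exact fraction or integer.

vₘ²/aₘ = 20²/7 = 400/7
175/4 < 400/7 → triangular
v_peak = √(175/4·7) = √(1225/4) = 35/2
t_a = (35/2)/7 = 5/2; t_c = 0
T = 2·5/2 = 5

t_a=5/2 t_c=0 v_peak=35/2 T=5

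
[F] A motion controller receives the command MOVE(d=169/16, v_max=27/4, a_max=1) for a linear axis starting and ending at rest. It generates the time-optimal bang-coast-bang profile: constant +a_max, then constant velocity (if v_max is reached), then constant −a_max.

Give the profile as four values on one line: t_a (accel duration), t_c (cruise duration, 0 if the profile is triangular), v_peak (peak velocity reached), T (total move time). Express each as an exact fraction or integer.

t_a=13/4 t_c=0 v_peak=13/4 T=13/2

(v_max)²/a_max = (27/4)²/1 = 729/16
169/16 < 729/16 → triangular
v_peak = √(169/16·1) = √(169/16) = 13/4
t_a = (13/4)/1 = 13/4; t_c = 0
T = 2·13/4 = 13/2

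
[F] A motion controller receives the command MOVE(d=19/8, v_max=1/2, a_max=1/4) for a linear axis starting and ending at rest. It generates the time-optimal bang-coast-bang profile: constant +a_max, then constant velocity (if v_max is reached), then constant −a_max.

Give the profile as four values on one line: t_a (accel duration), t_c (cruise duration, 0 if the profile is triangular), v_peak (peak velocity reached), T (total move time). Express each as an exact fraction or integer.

(v_max)²/a_max = (1/2)²/(1/4) = 1
19/8 ≥ 1 so v_max reached
t_a = (1/2)/(1/4) = 2; v_peak = 1/2
d_cruise = 19/8 − 1 = 11/8; t_c = (11/8)/(1/2) = 11/4
T = 2·2 + 11/4 = 27/4

t_a=2 t_c=11/4 v_peak=1/2 T=27/4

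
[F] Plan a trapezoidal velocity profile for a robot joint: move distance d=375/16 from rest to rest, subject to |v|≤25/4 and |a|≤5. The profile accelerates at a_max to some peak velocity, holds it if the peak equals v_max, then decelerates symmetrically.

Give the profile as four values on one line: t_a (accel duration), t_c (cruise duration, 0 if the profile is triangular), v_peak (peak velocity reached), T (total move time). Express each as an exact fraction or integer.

v_max²/a_max = (25/4)²/5 = 125/16
375/16 ≥ 125/16 → trapezoidal
t_a = (25/4)/5 = 5/4; v_peak = 25/4
d_cruise = 375/16 − 125/16 = 125/8; t_c = (125/8)/(25/4) = 5/2
T = 2·5/4 + 5/2 = 5

t_a=5/4 t_c=5/2 v_peak=25/4 T=5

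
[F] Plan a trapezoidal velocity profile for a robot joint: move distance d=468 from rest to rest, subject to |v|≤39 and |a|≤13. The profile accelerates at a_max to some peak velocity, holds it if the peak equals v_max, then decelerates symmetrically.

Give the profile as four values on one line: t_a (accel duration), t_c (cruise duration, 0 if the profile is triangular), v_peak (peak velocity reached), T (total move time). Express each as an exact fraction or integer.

t_a=3 t_c=9 v_peak=39 T=15

v_max²/a_max = 39²/13 = 117
468 ≥ 117 so v_max reached
t_a = 39/13 = 3; v_peak = 39
d_cruise = 468 − 117 = 351; t_c = 351/39 = 9
T = 2·3 + 9 = 15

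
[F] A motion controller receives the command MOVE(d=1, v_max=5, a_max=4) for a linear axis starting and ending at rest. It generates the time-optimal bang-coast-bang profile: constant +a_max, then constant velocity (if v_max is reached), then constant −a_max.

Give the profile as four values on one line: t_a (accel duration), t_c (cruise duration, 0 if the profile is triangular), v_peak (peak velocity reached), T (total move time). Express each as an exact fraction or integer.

v_max²/a_max = 5²/4 = 25/4
1 < 25/4 ⇒ no cruise
v_peak = √(1·4) = √4 = 2
t_a = 2/4 = 1/2; t_c = 0
T = 2·1/2 = 1

t_a=1/2 t_c=0 v_peak=2 T=1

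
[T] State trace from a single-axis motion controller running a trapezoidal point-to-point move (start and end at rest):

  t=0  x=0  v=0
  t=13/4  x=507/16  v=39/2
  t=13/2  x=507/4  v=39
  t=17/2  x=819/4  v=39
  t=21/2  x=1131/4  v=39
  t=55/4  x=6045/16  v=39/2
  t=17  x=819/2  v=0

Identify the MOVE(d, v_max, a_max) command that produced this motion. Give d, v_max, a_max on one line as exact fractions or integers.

d=819/2 v_max=39 a_max=6

final state: t=17, x=819/2, v=0 → d = 819/2
a_max = (39/2−0)/(13/4−0) = 6
max v = 39 over t∈[13/2,21/2] → v_max = 39
check: 39·(13/2+4) = 819/2 ✓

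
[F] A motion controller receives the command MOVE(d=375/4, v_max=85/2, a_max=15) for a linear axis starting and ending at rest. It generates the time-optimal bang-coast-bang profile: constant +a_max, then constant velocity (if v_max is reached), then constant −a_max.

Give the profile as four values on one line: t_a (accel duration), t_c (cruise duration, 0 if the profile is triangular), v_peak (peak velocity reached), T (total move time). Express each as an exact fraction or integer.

t_a=5/2 t_c=0 v_peak=75/2 T=5

vₘ²/aₘ = (85/2)²/15 = 1445/12
375/4 < 1445/12 ⇒ no cruise
v_peak = √(375/4·15) = √(5625/4) = 75/2
t_a = (75/2)/15 = 5/2; t_c = 0
T = 2·5/2 = 5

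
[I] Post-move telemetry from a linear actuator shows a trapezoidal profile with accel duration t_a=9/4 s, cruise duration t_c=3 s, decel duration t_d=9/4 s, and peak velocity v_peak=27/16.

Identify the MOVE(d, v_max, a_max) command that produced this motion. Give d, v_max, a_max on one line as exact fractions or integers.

d=567/64 v_max=27/16 a_max=3/4

a_max = (27/16)/(9/4) = 3/4
d_a = ½·27/16·9/4 = 243/128; d_c = 27/16·3 = 81/16
d = 2·243/128 + 81/16 = 567/64
t_c = 3 > 0 so v_max = 27/16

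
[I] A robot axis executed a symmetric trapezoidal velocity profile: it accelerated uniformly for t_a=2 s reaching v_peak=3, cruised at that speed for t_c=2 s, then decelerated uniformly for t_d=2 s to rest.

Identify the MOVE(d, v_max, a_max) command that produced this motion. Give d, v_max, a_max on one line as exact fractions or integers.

a_max = 3/2
d_a = ½·3·2 = 3; d_c = 3·2 = 6
d = 2·3 + 6 = 12
t_c = 2 > 0 → v_max = v_peak = 3

d=12 v_max=3 a_max=3/2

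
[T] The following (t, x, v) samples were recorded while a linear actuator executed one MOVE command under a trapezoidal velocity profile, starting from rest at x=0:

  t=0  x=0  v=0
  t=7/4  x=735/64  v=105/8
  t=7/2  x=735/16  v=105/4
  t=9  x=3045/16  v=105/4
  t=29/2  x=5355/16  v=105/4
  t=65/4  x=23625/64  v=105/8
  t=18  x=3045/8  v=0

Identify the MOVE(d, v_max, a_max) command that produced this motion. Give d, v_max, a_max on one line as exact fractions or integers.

final state: t=18, x=3045/8, v=0 → d = 3045/8
a_max = (105/8−0)/(7/4−0) = 15/2
max v = 105/4 over t∈[7/2,29/2] → v_max = 105/4
check: 105/4·(7/2+11) = 3045/8 ✓

d=3045/8 v_max=105/4 a_max=15/2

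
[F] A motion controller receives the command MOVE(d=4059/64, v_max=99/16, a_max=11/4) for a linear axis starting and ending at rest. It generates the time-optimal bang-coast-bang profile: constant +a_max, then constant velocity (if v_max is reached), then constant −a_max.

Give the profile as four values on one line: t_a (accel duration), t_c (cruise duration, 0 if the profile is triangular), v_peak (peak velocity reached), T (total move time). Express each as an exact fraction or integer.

vₘ²/aₘ = (99/16)²/(11/4) = 891/64
4059/64 ≥ 891/64 → trapezoidal
t_a = (99/16)/(11/4) = 9/4; v_peak = 99/16
d_cruise = 4059/64 − 891/64 = 99/2; t_c = (99/2)/(99/16) = 8
T = 2·9/4 + 8 = 25/2

t_a=9/4 t_c=8 v_peak=99/16 T=25/2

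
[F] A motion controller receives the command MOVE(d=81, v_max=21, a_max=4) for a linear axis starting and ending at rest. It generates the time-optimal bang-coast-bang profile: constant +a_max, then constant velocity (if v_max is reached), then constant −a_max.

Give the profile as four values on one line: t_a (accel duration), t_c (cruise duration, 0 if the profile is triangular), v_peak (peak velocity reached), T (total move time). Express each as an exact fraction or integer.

t_a=9/2 t_c=0 v_peak=18 T=9

v_max²/a_max = 21²/4 = 441/4
81 < 441/4 ⇒ no cruise
v_peak = √(81·4) = √324 = 18
t_a = 18/4 = 9/2; t_c = 0
T = 2·9/2 = 9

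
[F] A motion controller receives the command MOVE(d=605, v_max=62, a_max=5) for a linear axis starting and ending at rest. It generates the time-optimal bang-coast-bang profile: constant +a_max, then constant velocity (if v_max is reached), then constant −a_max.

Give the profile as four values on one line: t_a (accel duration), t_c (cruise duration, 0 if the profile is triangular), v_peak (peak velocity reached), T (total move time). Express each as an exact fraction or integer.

t_a=11 t_c=0 v_peak=55 T=22

v_max²/a_max = 62²/5 = 3844/5
605 < 3844/5 ⇒ no cruise
v_peak = √(605·5) = √3025 = 55
t_a = 55/5 = 11; t_c = 0
T = 2·11 = 22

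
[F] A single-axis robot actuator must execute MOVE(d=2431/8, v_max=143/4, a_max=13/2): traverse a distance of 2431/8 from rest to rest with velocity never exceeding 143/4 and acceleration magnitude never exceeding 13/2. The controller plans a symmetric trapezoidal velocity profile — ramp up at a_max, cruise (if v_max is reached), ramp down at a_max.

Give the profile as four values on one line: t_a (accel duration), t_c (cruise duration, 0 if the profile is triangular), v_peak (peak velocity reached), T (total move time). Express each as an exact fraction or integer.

t_a=11/2 t_c=3 v_peak=143/4 T=14

(v_max)²/a_max = (143/4)²/(13/2) = 1573/8
2431/8 ≥ 1573/8 → trapezoidal
t_a = (143/4)/(13/2) = 11/2; v_peak = 143/4
d_cruise = 2431/8 − 1573/8 = 429/4; t_c = (429/4)/(143/4) = 3
T = 2·11/2 + 3 = 14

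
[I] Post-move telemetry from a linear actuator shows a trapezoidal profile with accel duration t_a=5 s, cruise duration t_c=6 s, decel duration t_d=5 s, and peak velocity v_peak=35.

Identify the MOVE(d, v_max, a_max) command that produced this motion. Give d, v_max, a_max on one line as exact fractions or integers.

d=385 v_max=35 a_max=7

a_max = 35/5 = 7
d_a = ½·35·5 = 175/2; d_c = 35·6 = 210
d = 2·175/2 + 210 = 385
t_c = 6 > 0 ⇒ limit active, v_max = 35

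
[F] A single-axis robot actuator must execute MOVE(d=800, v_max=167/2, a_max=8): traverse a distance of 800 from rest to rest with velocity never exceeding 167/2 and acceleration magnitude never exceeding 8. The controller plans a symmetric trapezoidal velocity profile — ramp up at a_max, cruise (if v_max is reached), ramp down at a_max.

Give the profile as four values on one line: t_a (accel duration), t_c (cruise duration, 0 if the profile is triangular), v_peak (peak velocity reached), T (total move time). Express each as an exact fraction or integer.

t_a=10 t_c=0 v_peak=80 T=20

v_max²/a_max = (167/2)²/8 = 27889/32
800 < 27889/32 → triangular
v_peak = √(800·8) = √6400 = 80
t_a = 80/8 = 10; t_c = 0
T = 2·10 = 20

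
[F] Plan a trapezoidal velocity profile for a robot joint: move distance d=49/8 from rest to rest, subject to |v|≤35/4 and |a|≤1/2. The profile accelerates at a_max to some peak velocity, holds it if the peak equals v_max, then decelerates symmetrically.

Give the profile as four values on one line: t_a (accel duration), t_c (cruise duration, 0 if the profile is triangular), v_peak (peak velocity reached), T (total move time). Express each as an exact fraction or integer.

v_max²/a_max = (35/4)²/(1/2) = 1225/8
49/8 < 1225/8 so t_c = 0
v_peak = √(49/8·1/2) = √(49/16) = 7/4
t_a = (7/4)/(1/2) = 7/2; t_c = 0
T = 2·7/2 = 7

t_a=7/2 t_c=0 v_peak=7/4 T=7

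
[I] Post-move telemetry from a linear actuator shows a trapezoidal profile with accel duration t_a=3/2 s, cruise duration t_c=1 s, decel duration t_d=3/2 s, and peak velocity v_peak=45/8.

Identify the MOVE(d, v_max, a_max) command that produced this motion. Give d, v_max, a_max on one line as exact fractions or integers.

a_max = (45/8)/(3/2) = 15/4
d_a = ½·45/8·3/2 = 135/32; d_c = 45/8·1 = 45/8
d = 2·135/32 + 45/8 = 225/16
t_c = 1 > 0 → v_max = v_peak = 45/8

d=225/16 v_max=45/8 a_max=15/4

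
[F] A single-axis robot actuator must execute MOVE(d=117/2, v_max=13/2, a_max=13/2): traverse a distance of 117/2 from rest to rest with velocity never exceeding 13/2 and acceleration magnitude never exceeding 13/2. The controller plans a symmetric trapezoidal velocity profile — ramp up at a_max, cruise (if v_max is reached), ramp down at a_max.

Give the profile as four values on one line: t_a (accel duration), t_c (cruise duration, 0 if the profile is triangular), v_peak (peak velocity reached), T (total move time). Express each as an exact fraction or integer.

v_max²/a_max = (13/2)²/(13/2) = 13/2
117/2 ≥ 13/2 ⇒ cruise phase
t_a = (13/2)/(13/2) = 1; v_peak = 13/2
d_cruise = 117/2 − 13/2 = 52; t_c = 52/(13/2) = 8
T = 2·1 + 8 = 10

t_a=1 t_c=8 v_peak=13/2 T=10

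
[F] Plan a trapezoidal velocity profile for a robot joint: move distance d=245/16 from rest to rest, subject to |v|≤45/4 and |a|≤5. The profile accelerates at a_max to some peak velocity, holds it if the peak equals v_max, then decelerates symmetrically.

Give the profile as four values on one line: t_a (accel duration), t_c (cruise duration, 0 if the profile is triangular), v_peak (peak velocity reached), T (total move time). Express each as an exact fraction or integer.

(v_max)²/a_max = (45/4)²/5 = 405/16
245/16 < 405/16 → triangular
v_peak = √(245/16·5) = √(1225/16) = 35/4
t_a = (35/4)/5 = 7/4; t_c = 0
T = 2·7/4 = 7/2

t_a=7/4 t_c=0 v_peak=35/4 T=7/2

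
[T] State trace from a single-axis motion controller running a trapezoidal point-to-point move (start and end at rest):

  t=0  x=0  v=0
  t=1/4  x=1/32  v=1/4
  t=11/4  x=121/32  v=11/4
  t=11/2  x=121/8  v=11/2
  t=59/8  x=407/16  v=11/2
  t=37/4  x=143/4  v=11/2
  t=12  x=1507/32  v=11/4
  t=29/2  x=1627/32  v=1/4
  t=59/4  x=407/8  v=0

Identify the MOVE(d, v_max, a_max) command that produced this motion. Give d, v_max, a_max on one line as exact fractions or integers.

d=407/8 v_max=11/2 a_max=1

final state: t=59/4, x=407/8, v=0 → d = 407/8
a_max = (1/4−0)/(1/4−0) = 1
max v = 11/2 over t∈[11/2,37/4] → v_max = 11/2
check: 11/2·(11/2+15/4) = 407/8 ✓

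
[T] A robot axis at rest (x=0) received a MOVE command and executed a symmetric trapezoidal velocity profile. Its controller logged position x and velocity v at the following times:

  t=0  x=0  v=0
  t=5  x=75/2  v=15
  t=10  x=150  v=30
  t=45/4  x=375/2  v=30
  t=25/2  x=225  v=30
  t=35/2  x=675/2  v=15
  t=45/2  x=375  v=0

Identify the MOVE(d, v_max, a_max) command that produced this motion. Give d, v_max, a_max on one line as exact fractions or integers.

d=375 v_max=30 a_max=3

final state: t=45/2, x=375, v=0 → d = 375
a_max = (15−0)/(5−0) = 3
max v = 30 over t∈[10,25/2] → v_max = 30
check: 30·(10+5/2) = 375 ✓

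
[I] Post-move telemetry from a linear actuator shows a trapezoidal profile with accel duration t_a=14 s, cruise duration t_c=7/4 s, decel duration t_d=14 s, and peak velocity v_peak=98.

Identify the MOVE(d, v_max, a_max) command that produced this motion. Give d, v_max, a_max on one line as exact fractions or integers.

d=3087/2 v_max=98 a_max=7

a_max = 98/14 = 7
d_a = ½·98·14 = 686; d_c = 98·7/4 = 343/2
d = 2·686 + 343/2 = 3087/2
t_c = 7/4 > 0 ⇒ limit active, v_max = 98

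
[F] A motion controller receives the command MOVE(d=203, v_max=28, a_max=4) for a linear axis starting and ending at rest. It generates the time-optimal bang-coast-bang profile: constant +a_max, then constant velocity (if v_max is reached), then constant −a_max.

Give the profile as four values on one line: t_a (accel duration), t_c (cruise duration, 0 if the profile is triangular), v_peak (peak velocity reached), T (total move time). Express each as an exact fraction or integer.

vₘ²/aₘ = 28²/4 = 196
203 ≥ 196 so v_max reached
t_a = 28/4 = 7; v_peak = 28
d_cruise = 203 − 196 = 7; t_c = 7/28 = 1/4
T = 2·7 + 1/4 = 57/4

t_a=7 t_c=1/4 v_peak=28 T=57/4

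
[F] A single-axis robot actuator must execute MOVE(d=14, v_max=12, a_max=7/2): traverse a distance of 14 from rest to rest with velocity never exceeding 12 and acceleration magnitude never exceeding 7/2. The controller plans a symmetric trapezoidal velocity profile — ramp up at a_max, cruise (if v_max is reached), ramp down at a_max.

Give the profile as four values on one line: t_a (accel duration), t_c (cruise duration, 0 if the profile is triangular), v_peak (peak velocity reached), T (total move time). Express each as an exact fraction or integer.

t_a=2 t_c=0 v_peak=7 T=4

(v_max)²/a_max = 12²/(7/2) = 288/7
14 < 288/7 ⇒ no cruise
v_peak = √(14·7/2) = √49 = 7
t_a = 7/(7/2) = 2; t_c = 0
T = 2·2 = 4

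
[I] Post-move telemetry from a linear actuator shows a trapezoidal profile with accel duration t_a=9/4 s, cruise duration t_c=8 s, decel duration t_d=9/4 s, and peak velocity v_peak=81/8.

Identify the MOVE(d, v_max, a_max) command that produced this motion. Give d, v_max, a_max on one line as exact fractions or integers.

a_max = (81/8)/(9/4) = 9/2
d_a = ½·81/8·9/4 = 729/64; d_c = 81/8·8 = 81
d = 2·729/64 + 81 = 3321/32
t_c = 8 > 0 so v_max = 81/8

d=3321/32 v_max=81/8 a_max=9/2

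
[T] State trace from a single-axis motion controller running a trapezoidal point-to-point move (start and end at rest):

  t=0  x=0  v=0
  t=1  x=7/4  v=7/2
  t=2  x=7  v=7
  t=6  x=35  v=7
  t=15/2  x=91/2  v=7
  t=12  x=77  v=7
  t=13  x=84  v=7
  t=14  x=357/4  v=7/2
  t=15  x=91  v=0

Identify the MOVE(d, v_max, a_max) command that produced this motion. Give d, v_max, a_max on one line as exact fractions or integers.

d=91 v_max=7 a_max=7/2

final state: t=15, x=91, v=0 → d = 91
a_max = (7/2−0)/(1−0) = 7/2
max v = 7 over t∈[2,13] → v_max = 7
check: 7·(2+11) = 91 ✓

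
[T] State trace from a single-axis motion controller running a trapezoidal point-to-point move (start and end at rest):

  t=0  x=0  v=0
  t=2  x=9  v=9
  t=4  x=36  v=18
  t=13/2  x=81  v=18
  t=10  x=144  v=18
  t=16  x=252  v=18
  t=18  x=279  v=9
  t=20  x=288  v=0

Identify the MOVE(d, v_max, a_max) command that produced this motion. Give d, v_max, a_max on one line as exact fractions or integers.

final state: t=20, x=288, v=0 → d = 288
a_max = (9−0)/(2−0) = 9/2
max v = 18 over t∈[4,16] → v_max = 18
check: 18·(4+12) = 288 ✓

d=288 v_max=18 a_max=9/2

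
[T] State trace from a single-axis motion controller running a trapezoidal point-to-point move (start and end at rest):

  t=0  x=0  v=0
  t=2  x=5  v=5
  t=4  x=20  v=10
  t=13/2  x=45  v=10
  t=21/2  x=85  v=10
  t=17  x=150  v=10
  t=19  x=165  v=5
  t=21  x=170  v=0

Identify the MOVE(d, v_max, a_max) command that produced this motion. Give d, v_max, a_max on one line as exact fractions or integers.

d=170 v_max=10 a_max=5/2

final state: t=21, x=170, v=0 → d = 170
a_max = (5−0)/(2−0) = 5/2
max v = 10 over t∈[4,17] → v_max = 10
check: 10·(4+13) = 170 ✓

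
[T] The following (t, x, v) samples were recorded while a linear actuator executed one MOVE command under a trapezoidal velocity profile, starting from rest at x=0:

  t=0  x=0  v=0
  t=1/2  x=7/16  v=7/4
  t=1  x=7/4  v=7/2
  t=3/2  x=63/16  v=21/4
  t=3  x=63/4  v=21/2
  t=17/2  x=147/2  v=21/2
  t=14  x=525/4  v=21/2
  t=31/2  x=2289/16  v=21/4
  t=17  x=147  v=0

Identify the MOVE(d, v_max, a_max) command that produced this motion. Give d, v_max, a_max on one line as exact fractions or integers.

d=147 v_max=21/2 a_max=7/2

final state: t=17, x=147, v=0 → d = 147
a_max = (7/4−0)/(1/2−0) = 7/2
max v = 21/2 over t∈[3,14] → v_max = 21/2
check: 21/2·(3+11) = 147 ✓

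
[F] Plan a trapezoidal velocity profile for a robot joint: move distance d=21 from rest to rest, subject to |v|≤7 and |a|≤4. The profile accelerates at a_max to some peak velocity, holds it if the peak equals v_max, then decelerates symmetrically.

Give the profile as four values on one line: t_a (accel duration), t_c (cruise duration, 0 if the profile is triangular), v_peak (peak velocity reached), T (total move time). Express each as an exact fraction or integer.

(v_max)²/a_max = 7²/4 = 49/4
21 ≥ 49/4 → trapezoidal
t_a = 7/4; v_peak = 7
d_cruise = 21 − 49/4 = 35/4; t_c = (35/4)/7 = 5/4
T = 2·7/4 + 5/4 = 19/4

t_a=7/4 t_c=5/4 v_peak=7 T=19/4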